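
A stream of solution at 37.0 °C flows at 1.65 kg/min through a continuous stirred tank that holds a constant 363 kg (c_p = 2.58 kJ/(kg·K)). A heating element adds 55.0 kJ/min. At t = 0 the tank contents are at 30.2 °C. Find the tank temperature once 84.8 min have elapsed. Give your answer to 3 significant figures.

36.5 °C

Unsteady energy balance on the tank contents: M c_p dT/dt = ṁ c_p (T_in − T) + 55.0.
Rearrange: dT/dt = (T_ss − T)/τ with τ = M/ṁ = 220.00 min and T_ss = T_in + Q̇/(ṁ c_p) = 49.920 °C.
Solution: T(t) = T_ss + (T₀ − T_ss) e^(−t/τ).
T(84.8) = 49.920 + (-19.720)·e^(−84.8/220.00) = 49.920 + (-19.720)·0.68014 = 36.508 °C.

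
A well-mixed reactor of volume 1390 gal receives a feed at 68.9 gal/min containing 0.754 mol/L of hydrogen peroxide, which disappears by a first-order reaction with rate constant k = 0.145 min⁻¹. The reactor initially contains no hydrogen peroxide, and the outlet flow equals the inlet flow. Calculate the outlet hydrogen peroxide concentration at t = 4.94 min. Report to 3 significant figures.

0.119 mol/L

Accumulation = in − out − consumed: V dC/dt = Q C_in − Q C − k V C.
dC/dt = (Q/V) C_in − (Q/V + k) C; effective rate a = Q/V + k = 0.049568 + 0.145 = 0.19457 min⁻¹.
C_ss = Q C_in/(Q + kV) = 0.19209 mol/L; C(t) = C_ss + (C₀ − C_ss) e^(−a t).
C(4.94) = 0.19209 + (-0.19209)·e^(−0.19457·4.94) = 0.19209 + (-0.19209)·0.38245 = 0.11863 mol/L.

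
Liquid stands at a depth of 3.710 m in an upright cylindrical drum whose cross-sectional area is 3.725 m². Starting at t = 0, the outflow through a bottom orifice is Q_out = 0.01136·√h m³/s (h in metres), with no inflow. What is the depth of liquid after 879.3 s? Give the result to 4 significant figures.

With no inflow, A dh/dt = −0.01136 √h.
This is separable: 2 d(√h)/dt = −0.01136/A, so √h = √h₀ − (0.01136/(2A)) t.
√h = √3.710 − 0.01136·879.3/(2·3.725) = 1.92614 − 1.34078 = 0.585351.
h = 0.585351² = 0.342636 m.

0.3426 m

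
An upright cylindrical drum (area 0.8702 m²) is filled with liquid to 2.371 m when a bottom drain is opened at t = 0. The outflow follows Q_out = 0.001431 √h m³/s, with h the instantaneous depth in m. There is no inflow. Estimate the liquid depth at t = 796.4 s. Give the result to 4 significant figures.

0.7832 m

A dh/dt = −Q_out = −0.001431 √h.
This is separable: 2 d(√h)/dt = −0.001431/A, so √h = √h₀ − (0.001431/(2A)) t.
√h = √2.371 − 0.001431·796.4/(2·0.8702) = 1.53981 − 0.654820 = 0.884985.
h = 0.884985² = 0.783199 m.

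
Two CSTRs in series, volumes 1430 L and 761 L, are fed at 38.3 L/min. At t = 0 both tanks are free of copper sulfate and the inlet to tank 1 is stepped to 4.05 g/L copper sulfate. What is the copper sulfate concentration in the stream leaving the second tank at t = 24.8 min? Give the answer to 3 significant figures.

0.917 g/L

Species balance on tank i: dCᵢ/dt = (Cᵢ₋₁ − Cᵢ)/τᵢ with τᵢ = Vᵢ/Q.
τ₁ = 1430/38.3 = 37.337 min; τ₂ = 761/38.3 = 19.869 min.
Solving the cascade with C₁(0)=C₂(0)=0 gives C₂(t) = C_in[1 − (τ₁ e^(−t/τ₁) − τ₂ e^(−t/τ₂))/(τ₁ − τ₂)].
At t = 24.8: e^(−t/τ₁) = 0.51467, e^(−t/τ₂) = 0.28704.
C₂ = 4.05·[1 − (37.337·0.51467 − 19.869·0.28704)/(17.467)] = 4.05·0.22639 = 0.91686 g/L.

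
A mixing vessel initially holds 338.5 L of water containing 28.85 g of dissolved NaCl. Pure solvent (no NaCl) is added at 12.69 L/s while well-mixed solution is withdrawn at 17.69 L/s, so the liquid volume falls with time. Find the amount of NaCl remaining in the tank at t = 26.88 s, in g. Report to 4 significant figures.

Total volume: dV/dt = Q_in − Q_out = -5.00000 L/s, so V(t) = 338.5 − 5.00000 t and V(26.88) = 204.100 L.
Species balance (pure solvent in): dm/dt = −Q_out · m/V(t).
Separate: dm/m = −Q_out dt/V(t) ⇒ ln(m/m₀) = −(Q_out/(Q_in−Q_out)) ln(V/V₀).
m = m₀ (V₀/V)^(Q_out/(Q_in−Q_out)) = 28.85 × (338.5/204.100)^(-3.53800) = 4.81717 g.

4.817 g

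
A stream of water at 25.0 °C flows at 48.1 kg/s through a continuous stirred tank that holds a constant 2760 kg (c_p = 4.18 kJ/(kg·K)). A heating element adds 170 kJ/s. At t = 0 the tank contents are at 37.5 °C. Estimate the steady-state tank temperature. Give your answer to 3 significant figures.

Unsteady energy balance on the tank contents: M c_p dT/dt = ṁ c_p (T_in − T) + 170.
At steady state dT/dt = 0 ⇒ T_ss = T_in + Q̇/(ṁ c_p) = 25.0 + 170/(48.1·4.18) = 25.846 °C.

25.8 °C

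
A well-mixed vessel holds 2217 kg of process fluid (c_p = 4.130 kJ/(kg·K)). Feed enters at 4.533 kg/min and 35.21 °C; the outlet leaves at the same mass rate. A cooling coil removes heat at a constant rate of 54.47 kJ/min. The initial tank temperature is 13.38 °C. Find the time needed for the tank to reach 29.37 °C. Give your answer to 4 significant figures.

912.2 min

First-law balance (no shaft work): M c_p dT/dt = ṁ c_p (T_in − T) − 54.47.
τ = M/ṁ = 489.080 min; T_ss = T_in − Q̇/(ṁ c_p) = 32.3005 °C.
T(t) = T_ss + (T₀ − T_ss) e^(−t/τ). Set T = 29.37:
e^(−t/τ) = (29.37 − 32.3005)/(13.38 − 32.3005) = 0.154884
t = −489.080 · ln(0.154884) = 912.173 min.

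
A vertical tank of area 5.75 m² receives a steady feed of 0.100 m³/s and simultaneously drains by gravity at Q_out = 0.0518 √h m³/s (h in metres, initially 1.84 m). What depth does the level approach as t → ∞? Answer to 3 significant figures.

3.73 m

Accumulation of liquid (constant cross-section A): A dh/dt = Q_in − 0.0518 √h. At steady state dh/dt = 0:
Q_in = 0.0518 √h_ss ⇒ √h_ss = 0.100/0.0518 = 1.9305.
h_ss = 1.9305² = 3.7268 m. (Since h₀ = 1.84 m < h_ss, the level will rise toward this value.)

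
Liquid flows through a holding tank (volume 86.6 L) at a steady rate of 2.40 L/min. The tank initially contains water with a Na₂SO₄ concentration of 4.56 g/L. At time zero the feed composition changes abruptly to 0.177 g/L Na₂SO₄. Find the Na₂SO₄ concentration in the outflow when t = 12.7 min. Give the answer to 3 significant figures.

3.26 g/L

Mass balance on the solute (V constant): V dC/dt = Q(C_in − C).
Rewrite as dC/dt + C/τ = C_in/τ, τ = V/Q = 36.083 min.
Integrating: C(t) = C_in + (C₀ − C_in) e^(−t/τ).
C(12.7) = 0.177 + (4.56 − 0.177)·e^(−12.7/36.083) = 0.177 + (4.3830)·0.70331 = 3.2596 g/L.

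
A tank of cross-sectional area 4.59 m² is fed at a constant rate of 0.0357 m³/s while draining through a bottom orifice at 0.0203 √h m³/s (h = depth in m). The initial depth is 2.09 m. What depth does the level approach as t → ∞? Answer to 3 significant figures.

Level balance: A dh/dt = 0.0357 − 0.0203 √h. Setting dh/dt = 0:
Q_in = 0.0203 √h_ss ⇒ √h_ss = 0.0357/0.0203 = 1.7586.
h_ss = 1.7586² = 3.0927 m. (Since h₀ = 2.09 m < h_ss, the level will rise toward this value.)

3.09 m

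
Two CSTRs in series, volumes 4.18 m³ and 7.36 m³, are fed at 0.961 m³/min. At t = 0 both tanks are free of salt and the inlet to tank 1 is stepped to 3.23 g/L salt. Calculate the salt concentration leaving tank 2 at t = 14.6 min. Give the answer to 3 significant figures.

Species balance on tank i: dCᵢ/dt = (Cᵢ₋₁ − Cᵢ)/τᵢ with τᵢ = Vᵢ/Q.
τ₁ = 4.18/0.961 = 4.3496 min; τ₂ = 7.36/0.961 = 7.6587 min.
Tank 1: C₁ = C_in(1 − e^(−t/τ₁)). Tank 2 (τ₁ ≠ τ₂): C₂ = C_in[1 − (τ₁ e^(−t/τ₁) − τ₂ e^(−t/τ₂))/(τ₁ − τ₂)].
At t = 14.6: e^(−t/τ₁) = 0.034853, e^(−t/τ₂) = 0.14862.
C₂ = 3.23·[1 − (4.3496·0.034853 − 7.6587·0.14862)/(-3.3091)] = 3.23·0.70183 = 2.2669 g/L.

2.27 g/L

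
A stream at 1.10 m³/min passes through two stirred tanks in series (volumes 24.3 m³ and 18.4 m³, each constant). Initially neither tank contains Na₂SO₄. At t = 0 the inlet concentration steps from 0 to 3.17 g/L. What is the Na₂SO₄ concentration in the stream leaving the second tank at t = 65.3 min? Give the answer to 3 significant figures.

2.69 g/L

Each tank obeys Vᵢ dCᵢ/dt = Q(Cᵢ₋₁ − Cᵢ), so τᵢ = Vᵢ/Q.
τ₁ = 24.3/1.10 = 22.091 min; τ₂ = 18.4/1.10 = 16.727 min.
Tank 1: C₁ = C_in(1 − e^(−t/τ₁)). Tank 2 (τ₁ ≠ τ₂): C₂ = C_in[1 − (τ₁ e^(−t/τ₁) − τ₂ e^(−t/τ₂))/(τ₁ − τ₂)].
At t = 65.3: e^(−t/τ₁) = 0.052028, e^(−t/τ₂) = 0.020165.
C₂ = 3.17·[1 − (22.091·0.052028 − 16.727·0.020165)/(5.3636)] = 3.17·0.84860 = 2.6901 g/L.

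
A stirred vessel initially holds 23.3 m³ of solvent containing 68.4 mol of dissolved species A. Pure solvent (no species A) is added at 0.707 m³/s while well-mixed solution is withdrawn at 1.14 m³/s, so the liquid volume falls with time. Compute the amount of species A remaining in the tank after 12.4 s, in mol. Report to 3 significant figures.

Let m(t) be the amount of species A. Volume: V(t) = V₀ + (Q_in − Q_out) t = 23.3 − 0.43300 t; V(12.4) = 17.931 m³.
Solute balance: dm/dt = 0 − Q_out C = −Q_out m/V(t).
Separate: dm/m = −Q_out dt/V(t) ⇒ ln(m/m₀) = −(Q_out/(Q_in−Q_out)) ln(V/V₀).
m = m₀ (V₀/V)^(Q_out/(Q_in−Q_out)) = 68.4 × (23.3/17.931)^(-2.6328) = 34.321 mol.

34.3 mol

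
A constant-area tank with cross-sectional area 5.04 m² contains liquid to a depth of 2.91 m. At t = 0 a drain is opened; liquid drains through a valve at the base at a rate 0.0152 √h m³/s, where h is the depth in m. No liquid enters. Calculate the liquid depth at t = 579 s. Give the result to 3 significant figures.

With no inflow, A dh/dt = −0.0152 √h.
Separate and integrate: 2(√h − √h₀) = −(0.0152/A) t.
√h = √2.91 − 0.0152·579/(2·5.04) = 1.7059 − 0.87310 = 0.83278.
h = 0.83278² = 0.69352 m.

0.694 m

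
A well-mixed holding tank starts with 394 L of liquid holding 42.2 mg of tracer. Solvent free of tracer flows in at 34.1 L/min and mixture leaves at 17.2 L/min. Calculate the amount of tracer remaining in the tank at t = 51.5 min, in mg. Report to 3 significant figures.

12.9 mg

Let m(t) be the amount of tracer. Volume: V(t) = V₀ + (Q_in − Q_out) t = 394 + 16.900 t; V(51.5) = 1264.4 L.
Species balance (pure solvent in): dm/dt = −Q_out · m/V(t).
dm/m = −Q_out dt/(V₀ + 16.900 t); integrating gives ln(m/m₀) = −(Q_out/(Q_in−Q_out)) ln(V/V₀).
m = m₀ (V₀/V)^(Q_out/(Q_in−Q_out)) = 42.2 × (394/1264.4)^(1.0178) = 12.881 mg.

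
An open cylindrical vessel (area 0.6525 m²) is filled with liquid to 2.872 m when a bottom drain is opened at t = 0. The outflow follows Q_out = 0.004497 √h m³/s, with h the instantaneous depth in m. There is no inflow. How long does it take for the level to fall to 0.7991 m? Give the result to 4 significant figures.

A dh/dt = −Q_out = −0.004497 √h.
This is separable: 2 d(√h)/dt = −0.004497/A, so √h = √h₀ − (0.004497/(2A)) t.
t = 2A(√h₀ − √h)/0.004497 = 2·0.6525·(√2.872 − √0.7991)/0.004497
  = 1.30500 × (1.69470 − 0.893924) / 0.004497 = 232.379 s.

232.4 s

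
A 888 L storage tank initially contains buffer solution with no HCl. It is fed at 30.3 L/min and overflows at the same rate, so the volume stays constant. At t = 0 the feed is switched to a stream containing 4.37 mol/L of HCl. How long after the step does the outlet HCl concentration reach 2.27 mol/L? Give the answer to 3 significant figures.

21.5 min

Species balance: V dC/dt = Q(C_in − C) ⇒ τ = V/Q = 29.307 min.
C(t) = C_in + (C₀ − C_in) e^(−t/τ). Set C = 2.27 and solve for t:
e^(−t/τ) = (C − C_in)/(C₀ − C_in) = (2.27 − 4.37)/(0 − 4.37) = 0.48055
t = −τ ln(…) = 29.307 × 0.73283 = 21.477 min.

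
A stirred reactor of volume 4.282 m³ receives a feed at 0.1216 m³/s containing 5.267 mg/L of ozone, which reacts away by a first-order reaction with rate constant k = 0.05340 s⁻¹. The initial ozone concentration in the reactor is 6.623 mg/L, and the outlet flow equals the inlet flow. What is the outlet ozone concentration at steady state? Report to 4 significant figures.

1.829 mg/L

Species balance: V dC/dt = Q C_in − Q C − k V C.
Steady state (dC/dt = 0): C_ss = Q C_in/(Q + kV) = C_in/(1 + kV/Q).
C_ss = 0.1216·5.267/(0.1216 + 0.05340·4.282) = 0.640467/0.350259 = 1.82855 mg/L.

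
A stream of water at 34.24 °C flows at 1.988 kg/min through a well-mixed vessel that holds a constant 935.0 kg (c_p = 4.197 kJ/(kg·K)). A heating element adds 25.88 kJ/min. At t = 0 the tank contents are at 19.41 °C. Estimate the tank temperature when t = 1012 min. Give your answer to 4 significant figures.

35.26 °C

Heat balance on the well-mixed liquid: M c_p dT/dt = ṁ c_p (T_in − T) + 25.88.
τ = M/ṁ = 470.322 min; T_ss = T_in + Q̇/(ṁ c_p) = 34.24 + 25.88/(1.988·4.197) = 37.3418 °C.
T approaches T_ss exponentially: T(t) = T_ss + (T₀ − T_ss) e^(−t/τ).
T(1012) = 37.3418 + (-17.9318)·e^(−1012/470.322) = 37.3418 + (-17.9318)·0.116284 = 35.2566 °C.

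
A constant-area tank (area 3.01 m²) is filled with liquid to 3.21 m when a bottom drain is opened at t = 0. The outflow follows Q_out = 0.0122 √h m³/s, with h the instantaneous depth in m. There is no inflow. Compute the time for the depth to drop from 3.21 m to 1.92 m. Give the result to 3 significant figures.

Unsteady balance on liquid volume: A dh/dt = −0.0122 √h.
Separate and integrate: 2(√h − √h₀) = −(0.0122/A) t.
t = 2A(√h₀ − √h)/0.0122 = 2·3.01·(√3.21 − √1.92)/0.0122
  = 6.0200 × (1.7916 − 1.3856) / 0.0122 = 200.34 s.

200 s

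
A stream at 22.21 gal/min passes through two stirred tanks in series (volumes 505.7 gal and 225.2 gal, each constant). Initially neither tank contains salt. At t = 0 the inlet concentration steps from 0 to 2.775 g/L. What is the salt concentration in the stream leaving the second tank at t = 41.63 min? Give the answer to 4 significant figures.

Species balance on tank i: dCᵢ/dt = (Cᵢ₋₁ − Cᵢ)/τᵢ with τᵢ = Vᵢ/Q.
τ₁ = 505.7/22.21 = 22.7690 min; τ₂ = 225.2/22.21 = 10.1396 min.
Tank 1: C₁ = C_in(1 − e^(−t/τ₁)). Tank 2 (τ₁ ≠ τ₂): C₂ = C_in[1 − (τ₁ e^(−t/τ₁) − τ₂ e^(−t/τ₂))/(τ₁ − τ₂)].
At t = 41.63: e^(−t/τ₁) = 0.160677, e^(−t/τ₂) = 0.0164786.
C₂ = 2.775·[1 − (22.7690·0.160677 − 10.1396·0.0164786)/(12.6294)] = 2.775·0.723554 = 2.00786 g/L.

2.008 g/L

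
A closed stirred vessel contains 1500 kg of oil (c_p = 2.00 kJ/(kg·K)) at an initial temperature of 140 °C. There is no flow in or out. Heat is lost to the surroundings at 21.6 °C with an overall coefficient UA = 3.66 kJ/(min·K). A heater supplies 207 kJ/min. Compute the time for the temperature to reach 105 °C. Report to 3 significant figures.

684 min

M c_p dT/dt = −UA(T − T_amb) + Q̇.
τ = M c_p/UA = 819.67 min; T_ss = T_amb + Q̇/UA = 21.6 + 207/3.66 = 78.157 °C.
T(t) = T_ss + (T₀ − T_ss)e^(−t/τ); set T = 105:
t = −τ ln[(T − T_ss)/(T₀ − T_ss)] = −819.67 · ln(0.43405) = 684.10 min.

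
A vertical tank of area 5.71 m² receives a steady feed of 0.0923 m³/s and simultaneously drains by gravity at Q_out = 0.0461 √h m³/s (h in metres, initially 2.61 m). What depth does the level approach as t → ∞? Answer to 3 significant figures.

Level balance: A dh/dt = 0.0923 − 0.0461 √h. Setting dh/dt = 0:
Q_in = 0.0461 √h_ss ⇒ √h_ss = 0.0923/0.0461 = 2.0022.
h_ss = 2.0022² = 4.0087 m. (Since h₀ = 2.61 m < h_ss, the level will rise toward this value.)

4.01 m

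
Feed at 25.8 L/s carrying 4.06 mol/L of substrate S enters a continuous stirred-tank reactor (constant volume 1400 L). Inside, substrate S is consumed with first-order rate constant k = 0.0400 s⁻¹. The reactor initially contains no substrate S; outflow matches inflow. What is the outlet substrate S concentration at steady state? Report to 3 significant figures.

Species balance: V dC/dt = Q C_in − Q C − k V C.
At steady state: 0 = Q C_in − (Q + kV) C_ss, so C_ss = Q C_in/(Q + kV).
C_ss = 25.8·4.06/(25.8 + 0.0400·1400) = 104.75/81.800 = 1.2805 mol/L.

1.28 mol/L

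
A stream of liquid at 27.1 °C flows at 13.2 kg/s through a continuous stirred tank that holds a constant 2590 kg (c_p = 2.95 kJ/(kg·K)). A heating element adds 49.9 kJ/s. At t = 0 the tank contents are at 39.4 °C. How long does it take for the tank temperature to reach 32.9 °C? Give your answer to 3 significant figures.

M c_p dT/dt = ṁ c_p (T_in − T) + Q̇.
τ = M/ṁ = 196.21 s; T_ss = T_in + Q̇/(ṁ c_p) = 28.381 °C.
T(t) = T_ss + (T₀ − T_ss) e^(−t/τ). Set T = 32.9:
e^(−t/τ) = (32.9 − 28.381)/(39.4 − 28.381) = 0.41009
t = −196.21 · ln(0.41009) = 174.90 s.

175 s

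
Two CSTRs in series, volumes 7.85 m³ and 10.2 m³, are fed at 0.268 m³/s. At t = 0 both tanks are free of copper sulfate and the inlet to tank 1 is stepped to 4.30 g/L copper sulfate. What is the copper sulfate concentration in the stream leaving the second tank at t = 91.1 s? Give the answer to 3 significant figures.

3.24 g/L

Time constants: τᵢ = Vᵢ/Q for each well-mixed tank.
τ₁ = 7.85/0.268 = 29.291 s; τ₂ = 10.2/0.268 = 38.060 s.
Tank 1: C₁ = C_in(1 − e^(−t/τ₁)). Tank 2 (τ₁ ≠ τ₂): C₂ = C_in[1 − (τ₁ e^(−t/τ₁) − τ₂ e^(−t/τ₂))/(τ₁ − τ₂)].
At t = 91.1: e^(−t/τ₁) = 0.044594, e^(−t/τ₂) = 0.091300.
C₂ = 4.30·[1 − (29.291·0.044594 − 38.060·0.091300)/(-8.7687)] = 4.30·0.75268 = 3.2365 g/L.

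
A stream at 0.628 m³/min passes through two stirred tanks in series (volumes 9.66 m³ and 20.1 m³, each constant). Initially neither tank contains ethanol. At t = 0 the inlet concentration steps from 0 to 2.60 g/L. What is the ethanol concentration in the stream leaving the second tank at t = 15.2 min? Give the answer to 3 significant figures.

0.382 g/L

Each tank obeys Vᵢ dCᵢ/dt = Q(Cᵢ₋₁ − Cᵢ), so τᵢ = Vᵢ/Q.
τ₁ = 9.66/0.628 = 15.382 min; τ₂ = 20.1/0.628 = 32.006 min.
Solving the cascade with C₁(0)=C₂(0)=0 gives C₂(t) = C_in[1 − (τ₁ e^(−t/τ₁) − τ₂ e^(−t/τ₂))/(τ₁ − τ₂)].
At t = 15.2: e^(−t/τ₁) = 0.37226, e^(−t/τ₂) = 0.62194.
C₂ = 2.60·[1 − (15.382·0.37226 − 32.006·0.62194)/(-16.624)] = 2.60·0.14703 = 0.38227 g/L.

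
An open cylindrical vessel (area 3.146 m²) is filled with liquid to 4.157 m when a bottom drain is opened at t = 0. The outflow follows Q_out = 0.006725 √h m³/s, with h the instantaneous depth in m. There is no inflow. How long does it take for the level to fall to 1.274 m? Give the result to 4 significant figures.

851.6 s

With no inflow, A dh/dt = −0.006725 √h.
Separate and integrate: 2(√h − √h₀) = −(0.006725/A) t.
t = 2A(√h₀ − √h)/0.006725 = 2·3.146·(√4.157 − √1.274)/0.006725
  = 6.29200 × (2.03887 − 1.12872) / 0.006725 = 851.554 s.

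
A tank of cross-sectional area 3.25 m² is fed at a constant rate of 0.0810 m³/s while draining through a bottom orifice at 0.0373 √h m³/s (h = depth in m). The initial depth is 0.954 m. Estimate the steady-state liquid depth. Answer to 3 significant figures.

4.72 m

A dh/dt = Q_in − 0.0373 √h. Steady state requires inflow = outflow:
Q_in = 0.0373 √h_ss ⇒ √h_ss = 0.0810/0.0373 = 2.1716.
h_ss = 2.1716² = 4.7158 m. (Since h₀ = 0.954 m < h_ss, the level will rise toward this value.)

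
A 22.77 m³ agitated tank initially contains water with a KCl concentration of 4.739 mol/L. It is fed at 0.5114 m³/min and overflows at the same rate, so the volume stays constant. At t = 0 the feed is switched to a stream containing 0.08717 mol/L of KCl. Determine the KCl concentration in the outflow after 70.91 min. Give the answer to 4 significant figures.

Transient balance on the dissolved component: V dC/dt = Q(C_in − C).
Rewrite as dC/dt + C/τ = C_in/τ, τ = V/Q = 44.5248 min.
C approaches C_in exponentially: C(t) = C_in + (C₀ − C_in) e^(−t/τ).
C(70.91) = 0.08717 + (4.739 − 0.08717)·e^(−70.91/44.5248) = 0.08717 + (4.65183)·0.203397 = 1.03334 mol/L.

1.033 mol/L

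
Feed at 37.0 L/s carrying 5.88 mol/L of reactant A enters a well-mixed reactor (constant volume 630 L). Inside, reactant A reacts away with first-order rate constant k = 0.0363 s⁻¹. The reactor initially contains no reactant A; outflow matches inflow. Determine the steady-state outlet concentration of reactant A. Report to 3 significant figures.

3.63 mol/L

Accumulation = in − out − consumed: V dC/dt = Q C_in − Q C − k V C.
Steady state (dC/dt = 0): C_ss = Q C_in/(Q + kV) = C_in/(1 + kV/Q).
C_ss = 37.0·5.88/(37.0 + 0.0363·630) = 217.56/59.869 = 3.6339 mol/L.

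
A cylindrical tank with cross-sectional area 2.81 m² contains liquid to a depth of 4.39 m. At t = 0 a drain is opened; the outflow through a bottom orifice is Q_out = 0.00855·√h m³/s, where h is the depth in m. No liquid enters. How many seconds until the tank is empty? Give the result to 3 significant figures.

With no inflow, A dh/dt = −0.00855 √h.
∫ h^(−1/2) dh = −(0.00855/A) ∫ dt, giving 2√h = 2√h₀ − (0.00855/A) t.
Set h = 0: 2√h₀ = (0.00855/A) t_empty ⇒ t_empty = 2A√h₀/0.00855.
t_empty = 2·2.81·√4.39/0.00855 = 5.6200·2.0952/0.00855 = 1377.2 s.

1380 s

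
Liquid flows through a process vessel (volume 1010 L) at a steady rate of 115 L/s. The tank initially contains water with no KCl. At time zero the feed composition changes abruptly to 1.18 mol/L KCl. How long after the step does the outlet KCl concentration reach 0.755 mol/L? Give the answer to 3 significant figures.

8.97 s

Mass balance on the solute (V constant): V dC/dt = Q(C_in − C), so τ = V/Q = 8.7826 s.
C(t) = C_in + (C₀ − C_in) e^(−t/τ). Set C = 0.755 and solve for t:
e^(−t/τ) = (C − C_in)/(C₀ − C_in) = (0.755 − 1.18)/(0 − 1.18) = 0.36017
t = −τ ln(…) = 8.7826 × 1.0212 = 8.9686 s.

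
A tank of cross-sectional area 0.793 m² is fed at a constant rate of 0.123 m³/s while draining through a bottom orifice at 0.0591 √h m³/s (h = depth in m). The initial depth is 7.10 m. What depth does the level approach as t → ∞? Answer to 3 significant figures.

4.33 m

Mass balance (ρ constant): A dh/dt = Q_in − 0.0591 √h. At steady state dh/dt = 0:
Q_in = 0.0591 √h_ss ⇒ √h_ss = 0.123/0.0591 = 2.0812.
h_ss = 2.0812² = 4.3315 m. (Since h₀ = 7.10 m > h_ss, the level will fall toward this value.)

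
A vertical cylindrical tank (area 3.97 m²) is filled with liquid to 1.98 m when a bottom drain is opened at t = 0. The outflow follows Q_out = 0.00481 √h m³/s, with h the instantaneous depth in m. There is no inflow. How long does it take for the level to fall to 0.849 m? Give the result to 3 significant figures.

802 s

With no inflow, A dh/dt = −0.00481 √h.
Separate and integrate: 2(√h − √h₀) = −(0.00481/A) t.
t = 2A(√h₀ − √h)/0.00481 = 2·3.97·(√1.98 − √0.849)/0.00481
  = 7.9400 × (1.4071 − 0.92141) / 0.00481 = 801.78 s.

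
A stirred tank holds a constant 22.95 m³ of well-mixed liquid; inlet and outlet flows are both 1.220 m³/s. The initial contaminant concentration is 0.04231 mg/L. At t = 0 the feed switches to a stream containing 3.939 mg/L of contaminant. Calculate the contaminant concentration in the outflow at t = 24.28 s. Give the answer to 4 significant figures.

Mass balance on the solute (V constant): V dC/dt = Q(C_in − C).
So dC/dt = (C_in − C)/τ with τ = V/Q = 22.95/1.220 = 18.8115 s.
This is linear first-order; C(t) = C_in + (C₀ − C_in) e^(−t/τ).
C(24.28) = 3.939 + (0.04231 − 3.939)·e^(−24.28/18.8115) = 3.939 + (-3.89669)·0.275078 = 2.86711 mg/L.

2.867 mg/L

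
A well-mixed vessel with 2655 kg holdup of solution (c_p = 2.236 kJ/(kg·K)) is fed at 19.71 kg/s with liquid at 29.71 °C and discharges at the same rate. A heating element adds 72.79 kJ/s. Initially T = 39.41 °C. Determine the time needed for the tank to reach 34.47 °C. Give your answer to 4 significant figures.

M c_p dT/dt = ṁ c_p (T_in − T) + Q̇.
τ = M/ṁ = 134.703 s; T_ss = T_in + Q̇/(ṁ c_p) = 31.3616 °C.
T(t) = T_ss + (T₀ − T_ss) e^(−t/τ). Set T = 34.47:
e^(−t/τ) = (34.47 − 31.3616)/(39.41 − 31.3616) = 0.386211
t = −134.703 · ln(0.386211) = 128.153 s.

128.2 s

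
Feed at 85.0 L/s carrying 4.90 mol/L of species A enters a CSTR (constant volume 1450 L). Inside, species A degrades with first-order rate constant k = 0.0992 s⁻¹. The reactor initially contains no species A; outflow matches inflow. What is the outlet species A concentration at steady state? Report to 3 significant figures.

1.82 mol/L

Species balance: V dC/dt = Q C_in − Q C − k V C.
Steady state (dC/dt = 0): C_ss = Q C_in/(Q + kV) = C_in/(1 + kV/Q).
C_ss = 85.0·4.90/(85.0 + 0.0992·1450) = 416.50/228.84 = 1.8200 mol/L.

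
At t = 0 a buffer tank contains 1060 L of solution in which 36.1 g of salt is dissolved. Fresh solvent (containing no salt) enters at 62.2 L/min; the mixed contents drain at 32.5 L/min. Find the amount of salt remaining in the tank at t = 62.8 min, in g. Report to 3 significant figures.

11.9 g

Total volume: dV/dt = Q_in − Q_out = 29.700 L/min, so V(t) = 1060 + 29.700 t and V(62.8) = 2925.2 L.
No salt enters, so dm/dt = −Q_out · (m/V).
Separate: dm/m = −Q_out dt/V(t) ⇒ ln(m/m₀) = −(Q_out/(Q_in−Q_out)) ln(V/V₀).
m = m₀ (V₀/V)^(Q_out/(Q_in−Q_out)) = 36.1 × (1060/2925.2)^(1.0943) = 11.888 g.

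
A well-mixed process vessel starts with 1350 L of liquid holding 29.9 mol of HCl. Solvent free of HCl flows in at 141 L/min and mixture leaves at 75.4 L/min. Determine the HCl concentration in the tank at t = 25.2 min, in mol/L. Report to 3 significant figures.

0.00397 mol/L

Total volume: dV/dt = Q_in − Q_out = 65.600 L/min, so V(t) = 1350 + 65.600 t and V(25.2) = 3003.1 L.
Solute balance: dm/dt = 0 − Q_out C = −Q_out m/V(t).
dm/m = −Q_out dt/(V₀ + 65.600 t); integrating gives ln(m/m₀) = −(Q_out/(Q_in−Q_out)) ln(V/V₀).
m = m₀ (V₀/V)^(Q_out/(Q_in−Q_out)) = 29.9 × (1350/3003.1)^(1.1494) = 11.928 mol.
C = m/V = 11.928/3003.1 = 0.0039718 mol/L.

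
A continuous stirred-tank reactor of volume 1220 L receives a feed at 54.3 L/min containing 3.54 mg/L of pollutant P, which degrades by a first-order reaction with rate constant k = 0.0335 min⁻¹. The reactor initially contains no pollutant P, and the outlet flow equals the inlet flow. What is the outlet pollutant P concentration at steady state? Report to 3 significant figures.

Species balance: V dC/dt = Q C_in − Q C − k V C.
Steady state (dC/dt = 0): C_ss = Q C_in/(Q + kV) = C_in/(1 + kV/Q).
C_ss = 54.3·3.54/(54.3 + 0.0335·1220) = 192.22/95.170 = 2.0198 mg/L.

2.02 mg/L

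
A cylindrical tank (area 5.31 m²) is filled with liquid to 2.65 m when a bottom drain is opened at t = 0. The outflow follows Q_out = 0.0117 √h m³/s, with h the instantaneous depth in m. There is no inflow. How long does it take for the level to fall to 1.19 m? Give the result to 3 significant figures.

487 s

A dh/dt = −Q_out = −0.0117 √h.
Separate and integrate: 2(√h − √h₀) = −(0.0117/A) t.
t = 2A(√h₀ − √h)/0.0117 = 2·5.31·(√2.65 − √1.19)/0.0117
  = 10.620 × (1.6279 − 1.0909) / 0.0117 = 487.44 s.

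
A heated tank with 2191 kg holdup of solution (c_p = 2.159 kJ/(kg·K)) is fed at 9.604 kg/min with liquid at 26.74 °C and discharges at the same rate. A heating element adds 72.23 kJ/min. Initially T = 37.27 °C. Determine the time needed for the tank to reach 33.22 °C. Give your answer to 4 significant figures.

M c_p dT/dt = ṁ c_p (T_in − T) + Q̇.
τ = M/ṁ = 228.134 min; T_ss = T_in + Q̇/(ṁ c_p) = 30.2235 °C.
T(t) = T_ss + (T₀ − T_ss) e^(−t/τ). Set T = 33.22:
e^(−t/τ) = (33.22 − 30.2235)/(37.27 − 30.2235) = 0.425249
t = −228.134 · ln(0.425249) = 195.073 min.

195.1 min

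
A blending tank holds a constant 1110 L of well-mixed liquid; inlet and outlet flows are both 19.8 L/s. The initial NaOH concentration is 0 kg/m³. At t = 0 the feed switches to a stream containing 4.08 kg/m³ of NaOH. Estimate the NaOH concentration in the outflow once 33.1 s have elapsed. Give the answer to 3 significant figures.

Accumulation = in − out for the solute gives V dC/dt = Q(C_in − C).
Time constant τ = V/Q = 1110/19.8 = 56.061 s.
Solution: C(t) = C_in + (C₀ − C_in) e^(−t/τ).
C(33.1) = 4.08 + (0 − 4.08)·e^(−33.1/56.061) = 4.08 + (-4.0800)·0.55409 = 1.8193 kg/m³.

1.82 kg/m³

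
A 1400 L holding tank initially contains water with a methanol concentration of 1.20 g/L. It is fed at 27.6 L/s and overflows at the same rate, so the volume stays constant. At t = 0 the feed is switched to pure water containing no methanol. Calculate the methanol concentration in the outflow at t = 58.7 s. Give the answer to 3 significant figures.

0.377 g/L

Mass balance on the solute (V constant): V dC/dt = Q(C_in − C).
So dC/dt = (C_in − C)/τ with τ = V/Q = 1400/27.6 = 50.725 s.
Solution: C(t) = C_in + (C₀ − C_in) e^(−t/τ).
C(58.7) = 0 + (1.20 − 0)·e^(−58.7/50.725) = 0 + (1.2000)·0.31436 = 0.37723 g/L.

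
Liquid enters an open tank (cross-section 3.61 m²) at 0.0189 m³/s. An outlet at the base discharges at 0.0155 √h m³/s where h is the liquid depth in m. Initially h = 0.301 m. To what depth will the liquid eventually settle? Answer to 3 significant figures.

Accumulation of liquid (constant cross-section A): A dh/dt = Q_in − 0.0155 √h. At steady state dh/dt = 0:
Q_in = 0.0155 √h_ss ⇒ √h_ss = 0.0189/0.0155 = 1.2194.
h_ss = 1.2194² = 1.4868 m. (Since h₀ = 0.301 m < h_ss, the level will rise toward this value.)

1.49 m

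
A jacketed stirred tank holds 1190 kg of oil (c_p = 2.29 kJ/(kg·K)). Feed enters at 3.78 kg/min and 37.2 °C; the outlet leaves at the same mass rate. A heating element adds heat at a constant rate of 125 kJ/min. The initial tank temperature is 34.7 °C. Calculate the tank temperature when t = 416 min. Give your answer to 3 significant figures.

Unsteady energy balance on the tank contents: M c_p dT/dt = ṁ c_p (T_in − T) + 125.
Rearrange: dT/dt = (T_ss − T)/τ with τ = M/ṁ = 314.81 min and T_ss = T_in + Q̇/(ṁ c_p) = 51.641 °C.
Integrating: T(t) = T_ss + (T₀ − T_ss) e^(−t/τ).
T(416) = 51.641 + (-16.941)·e^(−416/314.81) = 51.641 + (-16.941)·0.26676 = 47.121 °C.

47.1 °C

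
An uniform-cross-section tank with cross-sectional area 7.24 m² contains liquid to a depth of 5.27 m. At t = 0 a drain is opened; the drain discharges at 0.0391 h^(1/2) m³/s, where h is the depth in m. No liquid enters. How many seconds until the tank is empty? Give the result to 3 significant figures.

850 s

With no inflow, A dh/dt = −0.0391 √h.
∫ h^(−1/2) dh = −(0.0391/A) ∫ dt, giving 2√h = 2√h₀ − (0.0391/A) t.
Set h = 0: 2√h₀ = (0.0391/A) t_empty ⇒ t_empty = 2A√h₀/0.0391.
t_empty = 2·7.24·√5.27/0.0391 = 14.480·2.2956/0.0391 = 850.15 s.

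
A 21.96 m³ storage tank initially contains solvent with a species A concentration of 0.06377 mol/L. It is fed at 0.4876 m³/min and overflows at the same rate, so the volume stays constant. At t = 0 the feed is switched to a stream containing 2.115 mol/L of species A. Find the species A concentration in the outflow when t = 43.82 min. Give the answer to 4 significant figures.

Transient balance on the dissolved component: V dC/dt = Q(C_in − C).
Rewrite as dC/dt + C/τ = C_in/τ, τ = V/Q = 45.0369 min.
Solution: C(t) = C_in + (C₀ − C_in) e^(−t/τ).
C(43.82) = 2.115 + (0.06377 − 2.115)·e^(−43.82/45.0369) = 2.115 + (-2.05123)·0.377955 = 1.33973 mol/L.

1.340 mol/L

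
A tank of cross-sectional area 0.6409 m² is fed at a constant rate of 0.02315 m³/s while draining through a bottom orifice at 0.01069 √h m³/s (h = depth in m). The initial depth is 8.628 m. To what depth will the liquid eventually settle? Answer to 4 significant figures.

A dh/dt = Q_in − 0.01069 √h. Steady state requires inflow = outflow:
Q_in = 0.01069 √h_ss ⇒ √h_ss = 0.02315/0.01069 = 2.16558.
h_ss = 2.16558² = 4.68972 m. (Since h₀ = 8.628 m > h_ss, the level will fall toward this value.)

4.690 m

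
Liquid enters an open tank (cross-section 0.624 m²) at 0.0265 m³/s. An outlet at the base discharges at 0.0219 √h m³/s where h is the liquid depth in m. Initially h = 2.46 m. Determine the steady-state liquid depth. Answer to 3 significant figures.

1.46 m

Level balance: A dh/dt = 0.0265 − 0.0219 √h. Setting dh/dt = 0:
Q_in = 0.0219 √h_ss ⇒ √h_ss = 0.0265/0.0219 = 1.2100.
h_ss = 1.2100² = 1.4642 m. (Since h₀ = 2.46 m > h_ss, the level will fall toward this value.)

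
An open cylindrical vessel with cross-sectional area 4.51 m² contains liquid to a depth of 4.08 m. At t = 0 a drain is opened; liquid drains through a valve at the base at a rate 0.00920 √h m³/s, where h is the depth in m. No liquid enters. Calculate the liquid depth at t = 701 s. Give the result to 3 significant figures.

1.70 m

With no inflow, A dh/dt = −0.00920 √h.
∫ h^(−1/2) dh = −(0.00920/A) ∫ dt, giving 2√h = 2√h₀ − (0.00920/A) t.
√h = √4.08 − 0.00920·701/(2·4.51) = 2.0199 − 0.71499 = 1.3049.
h = 1.3049² = 1.7028 m.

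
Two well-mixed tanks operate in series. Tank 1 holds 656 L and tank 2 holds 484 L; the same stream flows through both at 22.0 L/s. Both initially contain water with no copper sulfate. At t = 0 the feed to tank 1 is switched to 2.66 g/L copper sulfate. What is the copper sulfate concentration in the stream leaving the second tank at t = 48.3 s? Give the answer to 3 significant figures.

Time constants: τᵢ = Vᵢ/Q for each well-mixed tank.
τ₁ = 656/22.0 = 29.818 s; τ₂ = 484/22.0 = 22.000 s.
Solving the cascade with C₁(0)=C₂(0)=0 gives C₂(t) = C_in[1 − (τ₁ e^(−t/τ₁) − τ₂ e^(−t/τ₂))/(τ₁ − τ₂)].
At t = 48.3: e^(−t/τ₁) = 0.19793, e^(−t/τ₂) = 0.11131.
C₂ = 2.66·[1 − (29.818·0.19793 − 22.000·0.11131)/(7.8182)] = 2.66·0.55830 = 1.4851 g/L.

1.49 g/L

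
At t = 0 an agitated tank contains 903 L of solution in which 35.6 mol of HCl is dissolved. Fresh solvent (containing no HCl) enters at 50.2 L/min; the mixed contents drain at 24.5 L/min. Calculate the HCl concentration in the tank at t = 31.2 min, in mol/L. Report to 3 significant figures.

0.0114 mol/L

Total volume: dV/dt = Q_in − Q_out = 25.700 L/min, so V(t) = 903 + 25.700 t and V(31.2) = 1704.8 L.
No HCl enters, so dm/dt = −Q_out · (m/V).
Separate: dm/m = −Q_out dt/V(t) ⇒ ln(m/m₀) = −(Q_out/(Q_in−Q_out)) ln(V/V₀).
m = m₀ (V₀/V)^(Q_out/(Q_in−Q_out)) = 35.6 × (903/1704.8)^(0.95331) = 19.424 mol.
C = m/V = 19.424/1704.8 = 0.011394 mol/L.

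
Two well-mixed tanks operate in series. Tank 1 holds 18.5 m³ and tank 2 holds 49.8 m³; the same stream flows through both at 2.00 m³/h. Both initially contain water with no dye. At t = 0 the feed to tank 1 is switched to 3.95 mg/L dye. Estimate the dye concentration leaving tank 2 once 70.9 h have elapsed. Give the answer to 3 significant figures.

Species balance on tank i: dCᵢ/dt = (Cᵢ₋₁ − Cᵢ)/τᵢ with τᵢ = Vᵢ/Q.
τ₁ = 18.5/2.00 = 9.2500 h; τ₂ = 49.8/2.00 = 24.900 h.
Solving the cascade with C₁(0)=C₂(0)=0 gives C₂(t) = C_in[1 − (τ₁ e^(−t/τ₁) − τ₂ e^(−t/τ₂))/(τ₁ − τ₂)].
At t = 70.9: e^(−t/τ₁) = 0.00046902, e^(−t/τ₂) = 0.057996.
C₂ = 3.95·[1 − (9.2500·0.00046902 − 24.900·0.057996)/(-15.650)] = 3.95·0.90800 = 3.5866 mg/L.

3.59 mg/L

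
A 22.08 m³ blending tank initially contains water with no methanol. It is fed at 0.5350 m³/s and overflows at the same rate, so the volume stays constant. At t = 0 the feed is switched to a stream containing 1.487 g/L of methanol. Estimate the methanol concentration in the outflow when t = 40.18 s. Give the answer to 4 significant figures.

Unsteady species balance (constant V, well mixed): V dC/dt = Q(C_in − C).
Rewrite as dC/dt + C/τ = C_in/τ, τ = V/Q = 41.2710 s.
C approaches C_in exponentially: C(t) = C_in + (C₀ − C_in) e^(−t/τ).
C(40.18) = 1.487 + (0 − 1.487)·e^(−40.18/41.2710) = 1.487 + (-1.48700)·0.377734 = 0.925309 g/L.

0.9253 g/L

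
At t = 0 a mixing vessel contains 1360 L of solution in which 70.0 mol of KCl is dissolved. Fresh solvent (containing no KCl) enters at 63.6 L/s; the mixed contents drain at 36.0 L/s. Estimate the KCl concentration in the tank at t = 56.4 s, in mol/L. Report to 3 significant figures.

Total volume: dV/dt = Q_in − Q_out = 27.600 L/s, so V(t) = 1360 + 27.600 t and V(56.4) = 2916.6 L.
No KCl enters, so dm/dt = −Q_out · (m/V).
Separate: dm/m = −Q_out dt/V(t) ⇒ ln(m/m₀) = −(Q_out/(Q_in−Q_out)) ln(V/V₀).
m = m₀ (V₀/V)^(Q_out/(Q_in−Q_out)) = 70.0 × (1360/2916.6)^(1.3043) = 25.877 mol.
C = m/V = 25.877/2916.6 = 0.0088721 mol/L.

0.00887 mol/L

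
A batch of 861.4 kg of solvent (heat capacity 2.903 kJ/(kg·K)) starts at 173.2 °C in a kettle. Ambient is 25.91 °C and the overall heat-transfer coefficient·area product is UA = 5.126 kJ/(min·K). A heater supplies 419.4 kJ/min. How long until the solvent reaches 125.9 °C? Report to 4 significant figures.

625.3 min

M c_p dT/dt = −UA(T − T_amb) + Q̇.
τ = M c_p/UA = 487.835 min; T_ss = T_amb + Q̇/UA = 25.91 + 419.4/5.126 = 107.728 °C.
T(t) = T_ss + (T₀ − T_ss)e^(−t/τ); set T = 125.9:
t = −τ ln[(T − T_ss)/(T₀ − T_ss)] = −487.835 · ln(0.277552) = 625.282 min.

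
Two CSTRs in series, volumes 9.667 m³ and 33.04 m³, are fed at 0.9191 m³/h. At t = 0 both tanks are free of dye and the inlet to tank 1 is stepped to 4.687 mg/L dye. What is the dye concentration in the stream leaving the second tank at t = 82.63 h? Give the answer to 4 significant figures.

Time constants: τᵢ = Vᵢ/Q for each well-mixed tank.
τ₁ = 9.667/0.9191 = 10.5179 h; τ₂ = 33.04/0.9191 = 35.9482 h.
Tank 1: C₁ = C_in(1 − e^(−t/τ₁)). Tank 2 (τ₁ ≠ τ₂): C₂ = C_in[1 − (τ₁ e^(−t/τ₁) − τ₂ e^(−t/τ₂))/(τ₁ − τ₂)].
At t = 82.63: e^(−t/τ₁) = 0.000387369, e^(−t/τ₂) = 0.100401.
C₂ = 4.687·[1 − (10.5179·0.000387369 − 35.9482·0.100401)/(-25.4303)] = 4.687·0.858234 = 4.02254 mg/L.

4.023 mg/L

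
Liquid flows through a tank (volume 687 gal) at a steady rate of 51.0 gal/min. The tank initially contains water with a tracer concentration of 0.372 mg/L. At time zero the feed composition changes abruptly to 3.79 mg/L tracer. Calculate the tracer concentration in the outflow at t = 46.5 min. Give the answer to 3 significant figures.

3.68 mg/L

Accumulation = in − out for the solute gives V dC/dt = Q(C_in − C).
Time constant τ = V/Q = 687/51.0 = 13.471 min.
This is linear first-order; C(t) = C_in + (C₀ − C_in) e^(−t/τ).
C(46.5) = 3.79 + (0.372 − 3.79)·e^(−46.5/13.471) = 3.79 + (-3.4180)·0.031683 = 3.6817 mg/L.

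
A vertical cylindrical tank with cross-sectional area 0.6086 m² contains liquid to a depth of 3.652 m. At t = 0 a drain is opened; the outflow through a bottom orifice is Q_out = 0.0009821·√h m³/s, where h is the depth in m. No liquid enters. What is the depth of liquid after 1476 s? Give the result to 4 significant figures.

0.5186 m

Accumulation of liquid (constant cross-section A): A dh/dt = −0.0009821 √h.
This is separable: 2 d(√h)/dt = −0.0009821/A, so √h = √h₀ − (0.0009821/(2A)) t.
√h = √3.652 − 0.0009821·1476/(2·0.6086) = 1.91102 − 1.19091 = 0.720107.
h = 0.720107² = 0.518555 m.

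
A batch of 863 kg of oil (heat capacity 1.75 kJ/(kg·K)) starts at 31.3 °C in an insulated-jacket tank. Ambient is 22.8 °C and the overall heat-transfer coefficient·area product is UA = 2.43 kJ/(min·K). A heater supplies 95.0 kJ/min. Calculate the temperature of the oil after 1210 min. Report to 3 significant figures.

57.5 °C

Energy balance: M c_p dT/dt = −UA(T − T_amb) + Q̇.
dT/dt = (T_ss − T)/τ with T_ss = T_amb + Q̇/UA = 22.8 + 95.0/2.43 = 61.895 °C, τ = M c_p/UA = 863·1.75/2.43 = 621.50 min.
Solution: T(t) = T_ss + (T₀ − T_ss) e^(−t/τ).
T(1210) = 61.895 + (-30.595)·0.14272 = 57.528 °C.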